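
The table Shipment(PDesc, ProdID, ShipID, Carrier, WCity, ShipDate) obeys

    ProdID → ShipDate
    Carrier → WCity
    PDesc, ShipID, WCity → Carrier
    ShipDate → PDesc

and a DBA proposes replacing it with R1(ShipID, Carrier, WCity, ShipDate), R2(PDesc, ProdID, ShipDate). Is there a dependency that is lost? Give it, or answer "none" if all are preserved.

Check PDesc, ShipID, WCity → Carrier: no single fragment contains all of {PDesc, ShipID, Carrier, WCity}, and the restricted closure of {PDesc, ShipID, WCity} across the fragments never reaches {Carrier}.
ProdID → ShipDate is preserved.
Carrier → WCity is preserved.
ShipDate → PDesc is preserved.

PDesc, ShipID, WCity → Carrier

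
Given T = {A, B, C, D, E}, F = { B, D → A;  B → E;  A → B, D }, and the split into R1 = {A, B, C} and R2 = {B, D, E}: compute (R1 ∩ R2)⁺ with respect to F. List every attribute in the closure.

B, E

R1 ∩ R2 = {B}.
B → E applies, adding E
Closure: {B, E}.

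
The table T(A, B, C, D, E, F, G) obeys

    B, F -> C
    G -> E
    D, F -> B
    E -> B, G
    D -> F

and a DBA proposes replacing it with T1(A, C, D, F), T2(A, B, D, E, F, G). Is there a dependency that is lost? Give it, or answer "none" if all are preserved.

Check B, F → C: no single fragment contains all of {B, C, F}, and the restricted closure of {B, F} across the fragments never reaches {C}.
G → E is preserved.
D, F → B is preserved.
E → B, G is preserved.
D → F is preserved.

B, F -> C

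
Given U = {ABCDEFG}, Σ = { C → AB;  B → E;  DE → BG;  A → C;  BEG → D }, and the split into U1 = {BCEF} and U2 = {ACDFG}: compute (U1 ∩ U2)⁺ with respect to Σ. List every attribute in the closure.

ABCEF

U1 ∩ U2 = {CF}.
C → AB applies, adding AB
B → E applies, adding E
Closure: {ABCEF}.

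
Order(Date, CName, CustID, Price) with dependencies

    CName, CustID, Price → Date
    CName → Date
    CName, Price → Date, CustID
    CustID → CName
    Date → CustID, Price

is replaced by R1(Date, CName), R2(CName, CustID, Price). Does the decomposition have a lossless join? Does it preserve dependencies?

Lossless test: (CName)⁺ = {Date, CName, CustID, Price}, which contains all of one fragment — lossless.
Dependency preservation: CName, CustID, Price → Date; CName, Price → Date, CustID; Date → CustID, Price are not contained in any single fragment, but the restricted closure of each left-hand side across the fragments still reaches the right-hand side; the remaining FDs each lie inside some fragment. All dependencies are preserved.

lossless and dependency-preserving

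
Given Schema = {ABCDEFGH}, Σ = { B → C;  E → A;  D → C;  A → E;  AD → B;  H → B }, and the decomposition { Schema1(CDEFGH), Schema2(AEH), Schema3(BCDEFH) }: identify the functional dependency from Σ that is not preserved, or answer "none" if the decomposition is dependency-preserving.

none

B → C lies within Schema3.
E → A lies within Schema2.
D → C lies within Schema1.
A → E lies within Schema2.
AD → B: restricted closure across fragments reaches B.
H → B lies within Schema3.
Every dependency is enforceable on the fragments, so the decomposition is dependency-preserving.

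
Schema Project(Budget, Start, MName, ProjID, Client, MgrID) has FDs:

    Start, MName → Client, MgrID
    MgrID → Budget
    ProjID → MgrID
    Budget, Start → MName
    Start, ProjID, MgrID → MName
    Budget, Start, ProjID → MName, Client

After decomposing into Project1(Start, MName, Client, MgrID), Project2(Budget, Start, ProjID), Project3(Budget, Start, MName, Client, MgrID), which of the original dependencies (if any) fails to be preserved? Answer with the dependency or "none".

Check ProjID → MgrID: no single fragment contains all of {ProjID, MgrID}, and the restricted closure of {ProjID} across the fragments never reaches {MgrID}.
Start, MName → Client, MgrID is preserved.
MgrID → Budget is preserved.
Budget, Start → MName is preserved.
Start, ProjID, MgrID → MName is preserved.
Budget, Start, ProjID → MName, Client is preserved.

ProjID → MgrID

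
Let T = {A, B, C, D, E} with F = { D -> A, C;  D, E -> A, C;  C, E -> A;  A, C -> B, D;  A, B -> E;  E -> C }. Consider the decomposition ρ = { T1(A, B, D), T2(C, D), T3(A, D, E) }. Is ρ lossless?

Yes

Chase test. Columns are A, B, C, D, E; row i has aⱼ where attribute j ∈ Ti, else bᵢⱼ.
Initial tableau (one row per fragment):
  row 1: a1 a2 b13 a4 b15
  row 2: b21 b22 a3 a4 b25
  row 3: a1 b32 b33 a4 a5
Rows 1 and 2 agree on D; apply D→A, C and equate their A, C entries.
Rows 1 and 3 agree on D; apply D→A, C and equate their A, C entries.
Rows 1 and 2 agree on A, C; apply A, C→B, D and equate their B, D entries.
Rows 1 and 3 agree on A, C; apply A, C→B, D and equate their B, D entries.
Rows 1 and 2 agree on A, B; apply A, B→E and equate their E entries.
Rows 1 and 3 agree on A, B; apply A, B→E and equate their E entries.
Row 1 is now all distinguished symbols — the join is lossless.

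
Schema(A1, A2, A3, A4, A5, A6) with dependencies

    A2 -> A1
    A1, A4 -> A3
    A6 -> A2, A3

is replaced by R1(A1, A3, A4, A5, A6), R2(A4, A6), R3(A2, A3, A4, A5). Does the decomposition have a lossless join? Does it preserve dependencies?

Lossless test (chase): Rows 1 and 2 agree on A6; apply A6→A2, A3 and equate their A2, A3 entries. Rows 1 and 2 agree on A2; apply A2→A1 and equate their A1 entries. No row becomes fully distinguished — the join is lossy.
Dependency preservation: the restricted closure of {A2} across the fragments never reaches {A1}, so A2 → A1 cannot be enforced without a join — not preserved.

lossy and not dependency-preserving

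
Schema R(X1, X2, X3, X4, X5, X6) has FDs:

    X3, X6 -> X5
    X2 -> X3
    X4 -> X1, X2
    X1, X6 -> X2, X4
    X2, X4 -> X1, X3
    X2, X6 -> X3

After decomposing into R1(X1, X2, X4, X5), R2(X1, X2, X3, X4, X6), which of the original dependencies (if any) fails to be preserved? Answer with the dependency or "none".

X3, X6 -> X5

Check X3, X6 → X5: no single fragment contains all of {X3, X5, X6}, and the restricted closure of {X3, X6} across the fragments never reaches {X5}.
X2 → X3 is preserved.
X4 → X1, X2 is preserved.
X1, X6 → X2, X4 is preserved.
X2, X4 → X1, X3 is preserved.
X2, X6 → X3 is preserved.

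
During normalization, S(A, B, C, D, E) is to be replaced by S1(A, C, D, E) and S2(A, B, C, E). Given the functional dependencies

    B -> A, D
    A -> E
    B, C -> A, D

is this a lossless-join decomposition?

No

Common attributes: S1 ∩ S2 = {A, C, E}.
No dependency enlarges {A, C, E}, so (A, C, E)⁺ = {A, C, E}.
The closure contains neither all of S1 = {A, C, D, E} nor all of S2 = {A, B, C, E}, so the common attributes are not a superkey of either fragment. The join is lossy.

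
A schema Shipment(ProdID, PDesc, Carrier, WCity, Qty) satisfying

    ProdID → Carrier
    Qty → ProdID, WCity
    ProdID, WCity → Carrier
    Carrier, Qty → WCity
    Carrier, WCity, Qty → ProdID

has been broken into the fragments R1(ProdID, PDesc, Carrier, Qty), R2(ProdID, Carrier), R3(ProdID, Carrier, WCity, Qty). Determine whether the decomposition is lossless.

Yes

Chase test. Columns are ProdID, PDesc, Carrier, WCity, Qty; row i has aⱼ where attribute j ∈ Ri, else bᵢⱼ.
Initial tableau (one row per fragment):
  row 1: a1 a2 a3 b14 a5
  row 2: a1 b22 a3 b24 b25
  row 3: a1 b32 a3 a4 a5
Rows 1 and 3 agree on Qty; apply Qty→ProdID, WCity and equate their ProdID, WCity entries.
Row 1 is now all distinguished symbols — the join is lossless.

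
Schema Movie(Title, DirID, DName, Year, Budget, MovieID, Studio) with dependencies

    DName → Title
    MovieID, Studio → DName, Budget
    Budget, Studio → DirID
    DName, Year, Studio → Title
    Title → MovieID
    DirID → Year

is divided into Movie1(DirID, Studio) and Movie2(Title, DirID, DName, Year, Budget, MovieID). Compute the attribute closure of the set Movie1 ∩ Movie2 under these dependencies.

Movie1 ∩ Movie2 = {DirID}.
DirID → Year applies, adding Year
Closure: {DirID, Year}.

DirID, Year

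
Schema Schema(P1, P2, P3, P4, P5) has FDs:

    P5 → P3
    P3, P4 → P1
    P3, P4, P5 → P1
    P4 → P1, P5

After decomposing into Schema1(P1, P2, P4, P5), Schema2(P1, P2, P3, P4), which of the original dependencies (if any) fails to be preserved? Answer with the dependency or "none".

Check P5 → P3: no single fragment contains all of {P3, P5}, and the restricted closure of {P5} across the fragments never reaches {P3}.
P3, P4 → P1 is preserved.
P3, P4, P5 → P1 is preserved.
P4 → P1, P5 is preserved.

P5 → P3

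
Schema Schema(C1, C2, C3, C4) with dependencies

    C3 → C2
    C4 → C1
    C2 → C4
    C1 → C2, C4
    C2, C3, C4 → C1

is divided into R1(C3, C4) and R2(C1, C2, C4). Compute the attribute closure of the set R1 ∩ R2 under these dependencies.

R1 ∩ R2 = {C4}.
C4 → C1 applies, adding C1
C1 → C2, C4 applies, adding C2
Closure: {C1, C2, C4}.

C1, C2, C4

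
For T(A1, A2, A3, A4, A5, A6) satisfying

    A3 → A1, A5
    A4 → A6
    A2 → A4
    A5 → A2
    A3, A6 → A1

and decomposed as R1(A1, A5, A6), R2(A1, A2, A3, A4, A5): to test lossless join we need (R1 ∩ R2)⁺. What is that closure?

A1, A2, A4, A5, A6

R1 ∩ R2 = {A1, A5}.
A5 → A2 applies, adding A2
A2 → A4 applies, adding A4
A4 → A6 applies, adding A6
Closure: {A1, A2, A4, A5, A6}.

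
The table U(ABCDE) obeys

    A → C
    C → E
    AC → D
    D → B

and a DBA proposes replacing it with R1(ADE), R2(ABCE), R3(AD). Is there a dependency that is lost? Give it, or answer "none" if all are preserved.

Check D → B: no single fragment contains all of {BD}, and the restricted closure of {D} across the fragments never reaches {B}.
A → C is preserved.
C → E is preserved.
AC → D is preserved.

D → B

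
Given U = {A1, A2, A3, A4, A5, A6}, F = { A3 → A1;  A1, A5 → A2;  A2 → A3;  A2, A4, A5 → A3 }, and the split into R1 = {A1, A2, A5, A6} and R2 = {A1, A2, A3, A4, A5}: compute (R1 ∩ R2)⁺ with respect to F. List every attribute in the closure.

A1, A2, A3, A5

R1 ∩ R2 = {A1, A2, A5}.
A2 → A3 applies, adding A3
Closure: {A1, A2, A3, A5}.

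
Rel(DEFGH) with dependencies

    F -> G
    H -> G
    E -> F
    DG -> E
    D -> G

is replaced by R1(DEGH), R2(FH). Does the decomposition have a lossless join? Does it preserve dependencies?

Lossless test: (H)⁺ = {GH}, which is a superkey of neither fragment — lossy.
Dependency preservation: the restricted closure of {F} across the fragments never reaches {G}, so F → G cannot be enforced without a join — not preserved.

lossy and not dependency-preserving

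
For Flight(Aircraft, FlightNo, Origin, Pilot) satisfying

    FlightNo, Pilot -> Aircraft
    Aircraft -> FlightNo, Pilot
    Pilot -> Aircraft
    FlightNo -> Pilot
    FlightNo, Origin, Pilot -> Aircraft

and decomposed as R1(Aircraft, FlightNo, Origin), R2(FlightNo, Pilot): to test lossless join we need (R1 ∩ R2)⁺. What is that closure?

Aircraft, FlightNo, Pilot

R1 ∩ R2 = {FlightNo}.
FlightNo → Pilot applies, adding Pilot
FlightNo, Pilot → Aircraft applies, adding Aircraft
Closure: {Aircraft, FlightNo, Pilot}.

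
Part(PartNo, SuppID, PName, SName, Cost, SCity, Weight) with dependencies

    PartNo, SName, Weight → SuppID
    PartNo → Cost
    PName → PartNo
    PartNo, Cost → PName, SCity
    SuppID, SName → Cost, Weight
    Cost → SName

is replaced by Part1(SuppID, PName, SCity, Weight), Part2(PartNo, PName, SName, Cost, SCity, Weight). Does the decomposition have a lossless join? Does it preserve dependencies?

Lossless test: (PName, SCity, Weight)⁺ = {PartNo, SuppID, PName, SName, Cost, SCity, Weight}, which contains all of one fragment — lossless.
Dependency preservation: the restricted closure of {SuppID, SName} across the fragments never reaches {Cost, Weight}, so SuppID, SName → Cost, Weight cannot be enforced without a join — not preserved.

lossless but not dependency-preserving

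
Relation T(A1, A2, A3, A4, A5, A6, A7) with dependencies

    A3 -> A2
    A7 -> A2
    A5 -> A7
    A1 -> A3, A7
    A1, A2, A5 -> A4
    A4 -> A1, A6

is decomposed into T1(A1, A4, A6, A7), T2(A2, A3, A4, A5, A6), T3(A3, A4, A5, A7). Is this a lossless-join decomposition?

Chase test. Columns are A1, A2, A3, A4, A5, A6, A7; row i has aⱼ where attribute j ∈ Ti, else bᵢⱼ.
Initial tableau (one row per fragment):
  row 1: a1 b12 b13 a4 b15 a6 a7
  row 2: b21 a2 a3 a4 a5 a6 b27
  row 3: b31 b32 a3 a4 a5 b36 a7
Rows 2 and 3 agree on A3; apply A3→A2 and equate their A2 entries.
Rows 1 and 3 agree on A7; apply A7→A2 and equate their A2 entries.
Rows 2 and 3 agree on A5; apply A5→A7 and equate their A7 entries.
Rows 1 and 2 agree on A4; apply A4→A1, A6 and equate their A1, A6 entries.
Rows 1 and 3 agree on A4; apply A4→A1, A6 and equate their A1, A6 entries.
Rows 1 and 2 agree on A1; apply A1→A3, A7 and equate their A3, A7 entries.
Row 2 is now all distinguished symbols — the join is lossless.

Yes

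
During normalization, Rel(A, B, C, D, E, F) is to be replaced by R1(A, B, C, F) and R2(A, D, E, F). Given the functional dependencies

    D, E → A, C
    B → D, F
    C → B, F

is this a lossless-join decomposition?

Common attributes: R1 ∩ R2 = {A, F}.
No dependency enlarges {A, F}, so (A, F)⁺ = {A, F}.
The closure contains neither all of R1 = {A, B, C, F} nor all of R2 = {A, D, E, F}, so the common attributes are not a superkey of either fragment. The join is lossy.

No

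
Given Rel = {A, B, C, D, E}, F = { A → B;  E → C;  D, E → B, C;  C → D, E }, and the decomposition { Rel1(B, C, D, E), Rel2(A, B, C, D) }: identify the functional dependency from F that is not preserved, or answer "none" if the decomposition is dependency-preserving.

A → B lies within Rel2.
E → C lies within Rel1.
D, E → B, C lies within Rel1.
C → D, E lies within Rel1.
Every dependency is enforceable on the fragments, so the decomposition is dependency-preserving.

none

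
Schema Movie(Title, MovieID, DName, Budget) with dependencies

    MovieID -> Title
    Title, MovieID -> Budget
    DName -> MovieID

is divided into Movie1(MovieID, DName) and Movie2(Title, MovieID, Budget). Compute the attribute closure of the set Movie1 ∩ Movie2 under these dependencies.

Title, MovieID, Budget

Movie1 ∩ Movie2 = {MovieID}.
MovieID → Title applies, adding Title
Title, MovieID → Budget applies, adding Budget
Closure: {Title, MovieID, Budget}.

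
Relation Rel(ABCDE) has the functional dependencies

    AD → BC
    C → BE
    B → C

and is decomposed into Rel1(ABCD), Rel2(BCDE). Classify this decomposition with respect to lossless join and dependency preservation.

Lossless test: (BCD)⁺ = {BCDE}, which contains all of one fragment — lossless.
Dependency preservation: every FD's attributes lie within a single fragment, so each can be enforced locally — preserved.

lossless and dependency-preserving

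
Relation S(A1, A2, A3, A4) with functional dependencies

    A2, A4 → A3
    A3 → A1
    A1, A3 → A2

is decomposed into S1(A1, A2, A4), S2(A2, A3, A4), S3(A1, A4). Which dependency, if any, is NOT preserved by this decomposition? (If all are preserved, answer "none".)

Check A3 → A1: no single fragment contains all of {A1, A3}, and the restricted closure of {A3} across the fragments never reaches {A1}.
A2, A4 → A3 is preserved.
A1, A3 → A2 is preserved.

A3 → A1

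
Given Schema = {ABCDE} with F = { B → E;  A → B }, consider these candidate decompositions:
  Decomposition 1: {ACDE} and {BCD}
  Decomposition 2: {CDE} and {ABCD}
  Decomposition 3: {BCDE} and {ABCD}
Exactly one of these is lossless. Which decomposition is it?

Decomposition 1: common = {CD}, closure = {CD} → lossy.
Decomposition 2: common = {CD}, closure = {CD} → lossy.
Decomposition 3: common = {BCD}, closure = {BCDE} → lossless.

Decomposition 3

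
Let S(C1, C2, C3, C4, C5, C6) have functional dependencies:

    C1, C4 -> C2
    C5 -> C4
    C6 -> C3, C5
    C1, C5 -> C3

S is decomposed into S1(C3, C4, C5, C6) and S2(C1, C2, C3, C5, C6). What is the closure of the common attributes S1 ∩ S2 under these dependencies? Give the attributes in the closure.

C3, C4, C5, C6

S1 ∩ S2 = {C3, C5, C6}.
C5 → C4 applies, adding C4
Closure: {C3, C4, C5, C6}.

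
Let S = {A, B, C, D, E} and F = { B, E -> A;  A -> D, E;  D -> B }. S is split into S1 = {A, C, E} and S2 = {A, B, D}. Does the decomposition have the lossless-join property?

Yes

Common attributes: S1 ∩ S2 = {A}.
Closure of {A}: A → D, E applies, adding D, E; D → B applies, adding B. So (A)⁺ = {A, B, D, E}.
This closure contains every attribute of S2, so S1 ∩ S2 → S2. The join is lossless.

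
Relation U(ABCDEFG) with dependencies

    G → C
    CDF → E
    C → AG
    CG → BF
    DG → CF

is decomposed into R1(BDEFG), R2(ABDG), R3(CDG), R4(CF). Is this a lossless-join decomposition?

Chase test. Columns are ABCDEFG; row i has aⱼ where attribute j ∈ Ri, else bᵢⱼ.
Initial tableau (one row per fragment):
  row 1: b11 a2 b13 a4 a5 a6 a7
  row 2: a1 a2 b23 a4 b25 b26 a7
  row 3: b31 b32 a3 a4 b35 b36 a7
  row 4: b41 b42 a3 b44 b45 a6 b47
Rows 1 and 2 agree on G; apply G→C and equate their C entries.
Rows 1 and 3 agree on G; apply G→C and equate their C entries.
Rows 1 and 2 agree on C; apply C→AG and equate their AG entries.
Rows 1 and 3 agree on C; apply C→AG and equate their AG entries.
Rows 1 and 4 agree on C; apply C→AG and equate their AG entries.
Rows 1 and 2 agree on CG; apply CG→BF and equate their BF entries.
Rows 1 and 3 agree on CG; apply CG→BF and equate their BF entries.
Rows 1 and 4 agree on CG; apply CG→BF and equate their BF entries.
Rows 1 and 2 agree on CDF; apply CDF→E and equate their E entries.
Rows 1 and 3 agree on CDF; apply CDF→E and equate their E entries.
Row 1 is now all distinguished symbols — the join is lossless.

Yes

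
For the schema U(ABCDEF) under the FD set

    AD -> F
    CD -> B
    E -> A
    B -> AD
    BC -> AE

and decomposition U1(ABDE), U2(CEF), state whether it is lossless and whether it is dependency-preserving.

Lossless test: (E)⁺ = {AE}, which is a superkey of neither fragment — lossy.
Dependency preservation: the restricted closure of {AD} across the fragments never reaches {F}, so AD → F cannot be enforced without a join — not preserved.

lossy and not dependency-preserving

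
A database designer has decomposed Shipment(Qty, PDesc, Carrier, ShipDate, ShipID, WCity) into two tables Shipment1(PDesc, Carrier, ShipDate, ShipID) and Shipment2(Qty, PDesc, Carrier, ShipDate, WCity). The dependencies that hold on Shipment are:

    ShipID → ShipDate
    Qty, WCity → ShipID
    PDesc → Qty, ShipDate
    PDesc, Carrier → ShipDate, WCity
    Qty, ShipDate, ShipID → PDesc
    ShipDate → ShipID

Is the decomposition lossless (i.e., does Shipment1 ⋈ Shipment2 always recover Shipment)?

Yes

Common attributes: Shipment1 ∩ Shipment2 = {PDesc, Carrier, ShipDate}.
Closure of {PDesc, Carrier, ShipDate}: PDesc → Qty, ShipDate applies, adding Qty; PDesc, Carrier → ShipDate, WCity applies, adding WCity; ShipDate → ShipID applies, adding ShipID. So (PDesc, Carrier, ShipDate)⁺ = {Qty, PDesc, Carrier, ShipDate, ShipID, WCity}.
This closure contains every attribute of Shipment1, so Shipment1 ∩ Shipment2 → Shipment1. The join is lossless.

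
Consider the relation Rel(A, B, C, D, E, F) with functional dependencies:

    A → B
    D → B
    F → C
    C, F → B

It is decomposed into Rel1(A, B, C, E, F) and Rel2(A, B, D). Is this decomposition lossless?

No

Common attributes: Rel1 ∩ Rel2 = {A, B}.
No dependency enlarges {A, B}, so (A, B)⁺ = {A, B}.
The closure contains neither all of Rel1 = {A, B, C, E, F} nor all of Rel2 = {A, B, D}, so the common attributes are not a superkey of either fragment. The join is lossy.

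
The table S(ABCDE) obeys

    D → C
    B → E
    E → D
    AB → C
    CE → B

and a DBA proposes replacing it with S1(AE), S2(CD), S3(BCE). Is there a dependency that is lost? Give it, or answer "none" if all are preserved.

E → D

Check E → D: no single fragment contains all of {DE}, and the restricted closure of {E} across the fragments never reaches {D}.
D → C is preserved.
B → E is preserved.
AB → C is preserved.
CE → B is preserved.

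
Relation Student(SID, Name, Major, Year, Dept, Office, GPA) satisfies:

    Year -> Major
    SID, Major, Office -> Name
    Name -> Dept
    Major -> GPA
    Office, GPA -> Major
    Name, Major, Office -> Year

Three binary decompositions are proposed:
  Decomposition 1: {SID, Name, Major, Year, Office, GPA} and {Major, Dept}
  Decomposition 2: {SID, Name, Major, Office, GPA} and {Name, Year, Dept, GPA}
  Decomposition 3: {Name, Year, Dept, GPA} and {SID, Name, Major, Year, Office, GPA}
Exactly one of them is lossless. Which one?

Decomposition 3

Decomposition 1: common = {Major}, closure = {Major, GPA} → lossy.
Decomposition 2: common = {Name, GPA}, closure = {Name, Dept, GPA} → lossy.
Decomposition 3: common = {Name, Year, GPA}, closure = {Name, Major, Year, Dept, GPA} → lossless.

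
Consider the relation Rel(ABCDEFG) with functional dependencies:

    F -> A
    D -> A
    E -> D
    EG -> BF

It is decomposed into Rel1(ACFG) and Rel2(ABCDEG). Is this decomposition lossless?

Common attributes: Rel1 ∩ Rel2 = {ACG}.
No dependency enlarges {ACG}, so (ACG)⁺ = {ACG}.
The closure contains neither all of Rel1 = {ACFG} nor all of Rel2 = {ABCDEG}, so the common attributes are not a superkey of either fragment. The join is lossy.

No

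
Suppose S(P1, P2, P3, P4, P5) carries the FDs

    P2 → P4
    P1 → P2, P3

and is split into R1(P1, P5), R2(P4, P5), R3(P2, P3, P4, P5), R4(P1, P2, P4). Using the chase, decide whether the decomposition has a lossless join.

No

Chase test. Columns are P1, P2, P3, P4, P5; row i has aⱼ where attribute j ∈ Ri, else bᵢⱼ.
Initial tableau (one row per fragment):
  row 1: a1 b12 b13 b14 a5
  row 2: b21 b22 b23 a4 a5
  row 3: b31 a2 a3 a4 a5
  row 4: a1 a2 b43 a4 b45
Rows 1 and 4 agree on P1; apply P1→P2, P3 and equate their P2, P3 entries.
Rows 1 and 3 agree on P2; apply P2→P4 and equate their P4 entries.
No row becomes fully distinguished — the join is lossy.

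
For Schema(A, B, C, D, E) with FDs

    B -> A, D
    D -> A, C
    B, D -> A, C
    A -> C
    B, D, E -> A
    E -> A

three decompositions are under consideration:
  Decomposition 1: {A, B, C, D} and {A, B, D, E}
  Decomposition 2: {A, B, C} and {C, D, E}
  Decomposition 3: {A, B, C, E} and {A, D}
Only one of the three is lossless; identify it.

Decomposition 1

Decomposition 1: common = {A, B, D}, closure = {A, B, C, D} → lossless.
Decomposition 2: common = {C}, closure = {C} → lossy.
Decomposition 3: common = {A}, closure = {A, C} → lossy.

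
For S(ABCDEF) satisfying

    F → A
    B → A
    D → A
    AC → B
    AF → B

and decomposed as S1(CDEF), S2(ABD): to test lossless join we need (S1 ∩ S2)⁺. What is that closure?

S1 ∩ S2 = {D}.
D → A applies, adding A
Closure: {AD}.

AD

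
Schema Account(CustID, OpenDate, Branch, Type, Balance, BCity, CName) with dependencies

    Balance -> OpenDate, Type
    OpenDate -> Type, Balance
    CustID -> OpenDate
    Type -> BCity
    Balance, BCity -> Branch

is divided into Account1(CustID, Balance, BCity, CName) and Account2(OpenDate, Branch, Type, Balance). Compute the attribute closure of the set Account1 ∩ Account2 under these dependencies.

OpenDate, Branch, Type, Balance, BCity

Account1 ∩ Account2 = {Balance}.
Balance → OpenDate, Type applies, adding OpenDate, Type
Type → BCity applies, adding BCity
Balance, BCity → Branch applies, adding Branch
Closure: {OpenDate, Branch, Type, Balance, BCity}.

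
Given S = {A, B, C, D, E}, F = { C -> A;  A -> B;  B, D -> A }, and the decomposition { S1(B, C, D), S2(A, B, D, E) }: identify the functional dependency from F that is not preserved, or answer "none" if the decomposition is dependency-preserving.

C -> A

Check C → A: no single fragment contains all of {A, C}, and the restricted closure of {C} across the fragments never reaches {A}.
A → B is preserved.
B, D → A is preserved.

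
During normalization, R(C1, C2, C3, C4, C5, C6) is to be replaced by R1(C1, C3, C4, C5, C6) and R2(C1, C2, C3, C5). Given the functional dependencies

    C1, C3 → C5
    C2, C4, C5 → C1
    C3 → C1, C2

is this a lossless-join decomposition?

Common attributes: R1 ∩ R2 = {C1, C3, C5}.
Closure of {C1, C3, C5}: C3 → C1, C2 applies, adding C2. So (C1, C3, C5)⁺ = {C1, C2, C3, C5}.
This closure contains every attribute of R2, so R1 ∩ R2 → R2. The join is lossless.

Yes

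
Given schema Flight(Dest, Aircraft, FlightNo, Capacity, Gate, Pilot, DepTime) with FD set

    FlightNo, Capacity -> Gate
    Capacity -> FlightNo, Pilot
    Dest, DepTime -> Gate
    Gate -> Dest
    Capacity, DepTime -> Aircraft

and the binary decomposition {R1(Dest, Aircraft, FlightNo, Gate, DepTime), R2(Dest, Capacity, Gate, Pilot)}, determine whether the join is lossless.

Common attributes: R1 ∩ R2 = {Dest, Gate}.
No dependency enlarges {Dest, Gate}, so (Dest, Gate)⁺ = {Dest, Gate}.
The closure contains neither all of R1 = {Dest, Aircraft, FlightNo, Gate, DepTime} nor all of R2 = {Dest, Capacity, Gate, Pilot}, so the common attributes are not a superkey of either fragment. The join is lossy.

No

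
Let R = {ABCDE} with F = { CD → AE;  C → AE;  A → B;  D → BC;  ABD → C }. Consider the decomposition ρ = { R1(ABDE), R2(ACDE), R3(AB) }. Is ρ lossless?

Chase test. Columns are ABCDE; row i has aⱼ where attribute j ∈ Ri, else bᵢⱼ.
Initial tableau (one row per fragment):
  row 1: a1 a2 b13 a4 a5
  row 2: a1 b22 a3 a4 a5
  row 3: a1 a2 b33 b34 b35
Rows 1 and 2 agree on A; apply A→B and equate their B entries.
Rows 1 and 2 agree on D; apply D→BC and equate their BC entries.
Row 1 is now all distinguished symbols — the join is lossless.

Yes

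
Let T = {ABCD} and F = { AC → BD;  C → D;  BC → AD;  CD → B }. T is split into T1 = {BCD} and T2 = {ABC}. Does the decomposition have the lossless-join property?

Common attributes: T1 ∩ T2 = {BC}.
Closure of {BC}: C → D applies, adding D; BC → AD applies, adding A. So (BC)⁺ = {ABCD}.
This closure contains every attribute of T1, so T1 ∩ T2 → T1. The join is lossless.

Yes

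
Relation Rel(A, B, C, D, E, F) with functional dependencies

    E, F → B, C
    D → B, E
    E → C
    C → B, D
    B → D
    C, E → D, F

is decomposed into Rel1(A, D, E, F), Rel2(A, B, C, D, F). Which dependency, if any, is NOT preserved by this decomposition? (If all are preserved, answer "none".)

none

E, F → B, C: restricted closure across fragments reaches B, C.
D → B, E: restricted closure across fragments reaches B, E.
E → C: restricted closure across fragments reaches C.
C → B, D lies within Rel2.
B → D lies within Rel2.
C, E → D, F: restricted closure across fragments reaches D, F.
Every dependency is enforceable on the fragments, so the decomposition is dependency-preserving.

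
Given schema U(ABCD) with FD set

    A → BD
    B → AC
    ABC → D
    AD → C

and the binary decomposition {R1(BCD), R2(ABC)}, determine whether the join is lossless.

Yes

Common attributes: R1 ∩ R2 = {BC}.
Closure of {BC}: B → AC applies, adding A; ABC → D applies, adding D. So (BC)⁺ = {ABCD}.
This closure contains every attribute of R1, so R1 ∩ R2 → R1. The join is lossless.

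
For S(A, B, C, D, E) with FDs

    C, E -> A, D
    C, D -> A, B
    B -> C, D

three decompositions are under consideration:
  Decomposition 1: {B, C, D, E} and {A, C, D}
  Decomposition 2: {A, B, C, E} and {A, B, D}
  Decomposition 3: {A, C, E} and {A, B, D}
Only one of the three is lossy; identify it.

Decomposition 3

Decomposition 1: common = {C, D}, closure = {A, B, C, D} → lossless.
Decomposition 2: common = {A, B}, closure = {A, B, C, D} → lossless.
Decomposition 3: common = {A}, closure = {A} → lossy.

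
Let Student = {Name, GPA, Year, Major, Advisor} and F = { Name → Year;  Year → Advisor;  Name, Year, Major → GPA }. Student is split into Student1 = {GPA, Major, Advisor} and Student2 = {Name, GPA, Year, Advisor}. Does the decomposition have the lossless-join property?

Common attributes: Student1 ∩ Student2 = {GPA, Advisor}.
No dependency enlarges {GPA, Advisor}, so (GPA, Advisor)⁺ = {GPA, Advisor}.
The closure contains neither all of Student1 = {GPA, Major, Advisor} nor all of Student2 = {Name, GPA, Year, Advisor}, so the common attributes are not a superkey of either fragment. The join is lossy.

No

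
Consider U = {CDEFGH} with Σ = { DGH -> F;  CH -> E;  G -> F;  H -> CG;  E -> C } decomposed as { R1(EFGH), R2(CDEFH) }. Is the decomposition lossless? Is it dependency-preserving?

lossless and dependency-preserving

Lossless test: (EFH)⁺ = {CEFGH}, which contains all of one fragment — lossless.
Dependency preservation: DGH → F; H → CG are not contained in any single fragment, but the restricted closure of each left-hand side across the fragments still reaches the right-hand side; the remaining FDs each lie inside some fragment. All dependencies are preserved.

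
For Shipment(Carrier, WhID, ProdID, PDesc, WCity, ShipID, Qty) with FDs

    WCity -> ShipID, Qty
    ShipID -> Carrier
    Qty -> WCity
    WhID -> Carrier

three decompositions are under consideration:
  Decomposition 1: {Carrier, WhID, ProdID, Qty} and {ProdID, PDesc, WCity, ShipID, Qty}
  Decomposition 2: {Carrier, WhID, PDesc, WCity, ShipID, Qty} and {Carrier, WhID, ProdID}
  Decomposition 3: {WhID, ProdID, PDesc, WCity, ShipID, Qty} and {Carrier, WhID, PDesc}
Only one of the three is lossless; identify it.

Decomposition 3

Decomposition 1: common = {ProdID, Qty}, closure = {Carrier, ProdID, WCity, ShipID, Qty} → lossy.
Decomposition 2: common = {Carrier, WhID}, closure = {Carrier, WhID} → lossy.
Decomposition 3: common = {WhID, PDesc}, closure = {Carrier, WhID, PDesc} → lossless.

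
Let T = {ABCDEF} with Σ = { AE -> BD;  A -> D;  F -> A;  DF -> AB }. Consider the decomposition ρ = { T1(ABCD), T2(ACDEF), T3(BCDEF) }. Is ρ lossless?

Chase test. Columns are ABCDEF; row i has aⱼ where attribute j ∈ Ti, else bᵢⱼ.
Initial tableau (one row per fragment):
  row 1: a1 a2 a3 a4 b15 b16
  row 2: a1 b22 a3 a4 a5 a6
  row 3: b31 a2 a3 a4 a5 a6
Rows 2 and 3 agree on F; apply F→A and equate their A entries.
Rows 2 and 3 agree on DF; apply DF→AB and equate their AB entries.
Row 2 is now all distinguished symbols — the join is lossless.

Yes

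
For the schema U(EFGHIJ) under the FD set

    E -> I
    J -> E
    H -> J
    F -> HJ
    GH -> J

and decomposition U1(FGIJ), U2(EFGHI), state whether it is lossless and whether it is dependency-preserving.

lossless but not dependency-preserving

Lossless test: (FGI)⁺ = {EFGHIJ}, which contains all of one fragment — lossless.
Dependency preservation: the restricted closure of {J} across the fragments never reaches {E}, so J → E cannot be enforced without a join — not preserved.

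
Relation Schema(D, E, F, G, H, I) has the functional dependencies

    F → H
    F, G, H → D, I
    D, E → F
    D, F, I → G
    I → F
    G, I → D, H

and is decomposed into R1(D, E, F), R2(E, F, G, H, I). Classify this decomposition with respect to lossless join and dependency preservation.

lossy and not dependency-preserving

Lossless test: (E, F)⁺ = {E, F, H}, which is a superkey of neither fragment — lossy.
Dependency preservation: the restricted closure of {F, G, H} across the fragments never reaches {D, I}, so F, G, H → D, I cannot be enforced without a join — not preserved.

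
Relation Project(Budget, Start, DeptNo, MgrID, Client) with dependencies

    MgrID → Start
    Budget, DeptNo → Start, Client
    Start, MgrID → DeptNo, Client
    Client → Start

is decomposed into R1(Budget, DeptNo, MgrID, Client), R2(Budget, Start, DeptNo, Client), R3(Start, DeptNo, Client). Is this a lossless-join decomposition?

Yes

Chase test. Columns are Budget, Start, DeptNo, MgrID, Client; row i has aⱼ where attribute j ∈ Ri, else bᵢⱼ.
Initial tableau (one row per fragment):
  row 1: a1 b12 a3 a4 a5
  row 2: a1 a2 a3 b24 a5
  row 3: b31 a2 a3 b34 a5
Rows 1 and 2 agree on Budget, DeptNo; apply Budget, DeptNo→Start, Client and equate their Start, Client entries.
Row 1 is now all distinguished symbols — the join is lossless.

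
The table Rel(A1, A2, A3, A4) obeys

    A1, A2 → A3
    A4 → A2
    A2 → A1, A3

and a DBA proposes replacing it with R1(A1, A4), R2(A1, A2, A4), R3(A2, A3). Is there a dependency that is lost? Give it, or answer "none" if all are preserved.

A1, A2 → A3: restricted closure across fragments reaches A3.
A4 → A2 lies within R2.
A2 → A1, A3: restricted closure across fragments reaches A1, A3.
Every dependency is enforceable on the fragments, so the decomposition is dependency-preserving.

none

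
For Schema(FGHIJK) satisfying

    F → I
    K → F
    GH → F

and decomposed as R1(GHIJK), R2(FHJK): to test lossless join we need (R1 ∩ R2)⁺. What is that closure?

FHIJK

R1 ∩ R2 = {HJK}.
K → F applies, adding F
F → I applies, adding I
Closure: {FHIJK}.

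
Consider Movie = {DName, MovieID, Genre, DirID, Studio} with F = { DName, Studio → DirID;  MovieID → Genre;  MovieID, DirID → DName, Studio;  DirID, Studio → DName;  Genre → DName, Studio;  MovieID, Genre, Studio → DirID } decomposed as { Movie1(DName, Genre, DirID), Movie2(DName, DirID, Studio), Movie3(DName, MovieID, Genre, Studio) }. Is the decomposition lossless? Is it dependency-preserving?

Lossless test (chase): Rows 2 and 3 agree on DName, Studio; apply DName, Studio→DirID and equate their DirID entries. Rows 1 and 3 agree on Genre; apply Genre→DName, Studio and equate their DName, Studio entries. Row 3 is now all distinguished symbols — the join is lossless.
Dependency preservation: MovieID, DirID → DName, Studio; MovieID, Genre, Studio → DirID are not contained in any single fragment, but the restricted closure of each left-hand side across the fragments still reaches the right-hand side; the remaining FDs each lie inside some fragment. All dependencies are preserved.

lossless and dependency-preserving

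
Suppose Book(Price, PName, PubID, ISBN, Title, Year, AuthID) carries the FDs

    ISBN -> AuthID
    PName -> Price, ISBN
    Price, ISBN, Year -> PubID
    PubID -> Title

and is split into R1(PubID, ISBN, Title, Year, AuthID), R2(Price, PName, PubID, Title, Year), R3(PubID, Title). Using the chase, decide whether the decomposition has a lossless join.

No

Chase test. Columns are Price, PName, PubID, ISBN, Title, Year, AuthID; row i has aⱼ where attribute j ∈ Ri, else bᵢⱼ.
Initial tableau (one row per fragment):
  row 1: b11 b12 a3 a4 a5 a6 a7
  row 2: a1 a2 a3 b24 a5 a6 b27
  row 3: b31 b32 a3 b34 a5 b36 b37
No row becomes fully distinguished — the join is lossy.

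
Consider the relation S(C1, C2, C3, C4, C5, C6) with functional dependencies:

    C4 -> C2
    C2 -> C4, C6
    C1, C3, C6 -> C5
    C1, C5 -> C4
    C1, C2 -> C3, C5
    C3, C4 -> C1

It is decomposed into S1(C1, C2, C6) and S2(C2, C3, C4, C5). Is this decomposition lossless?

No

Common attributes: S1 ∩ S2 = {C2}.
Closure of {C2}: C2 → C4, C6 applies, adding C4, C6. So (C2)⁺ = {C2, C4, C6}.
The closure contains neither all of S1 = {C1, C2, C6} nor all of S2 = {C2, C3, C4, C5}, so the common attributes are not a superkey of either fragment. The join is lossy.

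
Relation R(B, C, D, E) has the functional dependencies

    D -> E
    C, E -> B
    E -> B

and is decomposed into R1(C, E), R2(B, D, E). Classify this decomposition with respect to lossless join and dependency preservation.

Lossless test: (E)⁺ = {B, E}, which is a superkey of neither fragment — lossy.
Dependency preservation: C, E → B is not contained in any single fragment, but the restricted closure of its left-hand side across the fragments still reaches the right-hand side; the remaining FDs each lie inside some fragment. All dependencies are preserved.

lossy but dependency-preserving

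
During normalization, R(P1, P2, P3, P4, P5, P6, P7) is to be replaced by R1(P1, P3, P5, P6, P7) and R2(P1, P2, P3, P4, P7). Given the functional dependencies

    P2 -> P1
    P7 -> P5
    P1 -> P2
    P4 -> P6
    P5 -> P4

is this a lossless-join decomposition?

Common attributes: R1 ∩ R2 = {P1, P3, P7}.
Closure of {P1, P3, P7}: P7 → P5 applies, adding P5; P1 → P2 applies, adding P2; P5 → P4 applies, adding P4; P4 → P6 applies, adding P6. So (P1, P3, P7)⁺ = {P1, P2, P3, P4, P5, P6, P7}.
This closure contains every attribute of R1, so R1 ∩ R2 → R1. The join is lossless.

Yes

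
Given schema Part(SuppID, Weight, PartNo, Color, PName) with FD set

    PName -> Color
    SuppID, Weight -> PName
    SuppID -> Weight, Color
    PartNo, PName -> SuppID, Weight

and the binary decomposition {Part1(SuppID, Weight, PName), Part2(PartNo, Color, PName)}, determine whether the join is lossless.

No

Common attributes: Part1 ∩ Part2 = {PName}.
Closure of {PName}: PName → Color applies, adding Color. So (PName)⁺ = {Color, PName}.
The closure contains neither all of Part1 = {SuppID, Weight, PName} nor all of Part2 = {PartNo, Color, PName}, so the common attributes are not a superkey of either fragment. The join is lossy.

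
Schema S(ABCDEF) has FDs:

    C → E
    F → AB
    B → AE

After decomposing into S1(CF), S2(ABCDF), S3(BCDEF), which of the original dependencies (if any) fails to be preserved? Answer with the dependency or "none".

C → E lies within S3.
F → AB lies within S2.
B → AE: restricted closure across fragments reaches AE.
Every dependency is enforceable on the fragments, so the decomposition is dependency-preserving.

none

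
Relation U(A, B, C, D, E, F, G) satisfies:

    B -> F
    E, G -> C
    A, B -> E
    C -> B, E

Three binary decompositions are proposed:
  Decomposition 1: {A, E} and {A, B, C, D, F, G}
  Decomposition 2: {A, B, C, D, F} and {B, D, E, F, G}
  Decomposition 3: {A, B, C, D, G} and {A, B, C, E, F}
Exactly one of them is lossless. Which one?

Decomposition 1: common = {A}, closure = {A} → lossy.
Decomposition 2: common = {B, D, F}, closure = {B, D, F} → lossy.
Decomposition 3: common = {A, B, C}, closure = {A, B, C, E, F} → lossless.

Decomposition 3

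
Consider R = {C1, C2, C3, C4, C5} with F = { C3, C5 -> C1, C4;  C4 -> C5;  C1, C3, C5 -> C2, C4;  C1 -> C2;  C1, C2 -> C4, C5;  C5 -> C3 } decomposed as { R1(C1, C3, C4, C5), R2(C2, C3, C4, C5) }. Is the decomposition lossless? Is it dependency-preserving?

Lossless test: (C3, C4, C5)⁺ = {C1, C2, C3, C4, C5}, which contains all of one fragment — lossless.
Dependency preservation: C1, C3, C5 → C2, C4; C1 → C2; C1, C2 → C4, C5 are not contained in any single fragment, but the restricted closure of each left-hand side across the fragments still reaches the right-hand side; the remaining FDs each lie inside some fragment. All dependencies are preserved.

lossless and dependency-preserving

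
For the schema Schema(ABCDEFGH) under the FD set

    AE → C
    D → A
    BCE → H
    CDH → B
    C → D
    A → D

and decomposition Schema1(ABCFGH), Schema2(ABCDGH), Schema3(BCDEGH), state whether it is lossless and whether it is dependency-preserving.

Lossless test (chase): Rows 2 and 3 agree on D; apply D→A and equate their A entries. Rows 1 and 2 agree on C; apply C→D and equate their D entries. No row becomes fully distinguished — the join is lossy.
Dependency preservation: AE → C is not contained in any single fragment, but the restricted closure of its left-hand side across the fragments still reaches the right-hand side; the remaining FDs each lie inside some fragment. All dependencies are preserved.

lossy but dependency-preserving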